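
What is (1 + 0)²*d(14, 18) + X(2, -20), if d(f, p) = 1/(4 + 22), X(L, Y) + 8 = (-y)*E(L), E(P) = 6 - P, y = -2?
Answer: 1/26 ≈ 0.038462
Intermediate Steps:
X(L, Y) = 4 - 2*L (X(L, Y) = -8 + (-1*(-2))*(6 - L) = -8 + 2*(6 - L) = -8 + (12 - 2*L) = 4 - 2*L)
d(f, p) = 1/26
(1 + 0)²*d(14, 18) + X(2, -20) = (1 + 0)²*(1/26) + (4 - 2*2) = 1²*(1/26) + (4 - 4) = 1*(1/26) + 0 = 1/26 + 0 = 1/26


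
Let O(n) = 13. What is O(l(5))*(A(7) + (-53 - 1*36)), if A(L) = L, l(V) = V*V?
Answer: -1066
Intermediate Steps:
l(V) = V²
O(l(5))*(A(7) + (-53 - 1*36)) = 13*(7 + (-53 - 1*36)) = 13*(7 + (-53 - 36)) = 13*(7 - 89) = 13*(-82) = -1066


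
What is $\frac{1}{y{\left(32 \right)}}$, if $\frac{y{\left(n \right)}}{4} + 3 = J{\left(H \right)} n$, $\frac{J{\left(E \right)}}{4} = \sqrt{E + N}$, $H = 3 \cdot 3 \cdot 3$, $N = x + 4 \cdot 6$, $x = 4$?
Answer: $\frac{3}{3604444} + \frac{32 \sqrt{55}}{901111} \approx 0.00026419$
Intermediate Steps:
$N = 28$ ($N = 4 + 4 \cdot 6 = 4 + 24 = 28$)
$H = 27$ ($H = 9 \cdot 3 = 27$)
$J{\left(E \right)} = 4 \sqrt{28 + E}$ ($J{\left(E \right)} = 4 \sqrt{E + 28} = 4 \sqrt{28 + E}$)
$y{\left(n \right)} = -12 + 16 n \sqrt{55}$ ($y{\left(n \right)} = -12 + 4 \cdot 4 \sqrt{28 + 27} n = -12 + 4 \cdot 4 \sqrt{55} n = -12 + 4 \cdot 4 n \sqrt{55} = -12 + 16 n \sqrt{55}$)
$\frac{1}{y{\left(32 \right)}} = \frac{1}{-12 + 16 \cdot 32 \sqrt{55}} = \frac{1}{-12 + 512 \sqrt{55}}$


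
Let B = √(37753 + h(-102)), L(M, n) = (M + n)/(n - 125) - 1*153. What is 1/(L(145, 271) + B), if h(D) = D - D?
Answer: 800153/81042216 + 5329*√37753/81042216 ≈ 0.022650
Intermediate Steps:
h(D) = 0
L(M, n) = -153 + (M + n)/(-125 + n) (L(M, n) = (M + n)/(-125 + n) - 153 = -153 + (M + n)/(-125 + n))
B = √37753 (B = √(37753 + 0) = √37753 ≈ 194.30)
1/(L(145, 271) + B) = 1/((19125 + 145 - 152*271)/(-125 + 271) + √37753) = 1/((19125 + 145 - 41192)/146 + √37753) = 1/((1/146)*(-21922) + √37753) = 1/(-10961/73 + √37753)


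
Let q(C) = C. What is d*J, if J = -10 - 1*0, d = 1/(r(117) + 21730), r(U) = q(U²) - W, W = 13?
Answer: -5/17703 ≈ -0.00028244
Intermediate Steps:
r(U) = -13 + U² (r(U) = U² - 1*13 = U² - 13 = -13 + U²)
d = 1/35406 (d = 1/((-13 + 117²) + 21730) = 1/((-13 + 13689) + 21730) = 1/(13676 + 21730) = 1/35406 ≈ 2.8244e-5)
J = -10 (J = -10 + 0 = -10)
d*J = (1/35406)*(-10) = -5/17703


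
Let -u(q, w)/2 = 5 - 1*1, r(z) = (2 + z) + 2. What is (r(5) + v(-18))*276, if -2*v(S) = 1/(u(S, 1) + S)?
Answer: 32361/13 ≈ 2489.3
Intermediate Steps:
r(z) = 4 + z
u(q, w) = -8 (u(q, w) = -2*(5 - 1*1) = -2*(5 - 1) = -2*4 = -8)
v(S) = -1/(2*(-8 + S))
(r(5) + v(-18))*276 = ((4 + 5) - 1/(-16 + 2*(-18)))*276 = (9 - 1/(-16 - 36))*276 = (9 - 1/(-52))*276 = (9 - 1*(-1/52))*276 = (9 + 1/52)*276 = (469/52)*276 = 32361/13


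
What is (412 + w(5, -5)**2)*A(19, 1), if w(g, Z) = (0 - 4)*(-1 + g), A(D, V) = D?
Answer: 12692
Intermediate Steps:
w(g, Z) = 4 - 4*g (w(g, Z) = -4*(-1 + g) = 4 - 4*g)
(412 + w(5, -5)**2)*A(19, 1) = (412 + (4 - 4*5)**2)*19 = (412 + (4 - 20)**2)*19 = (412 + (-16)**2)*19 = (412 + 256)*19 = 668*19 = 12692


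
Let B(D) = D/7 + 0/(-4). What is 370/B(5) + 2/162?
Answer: 41959/81 ≈ 518.01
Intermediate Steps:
B(D) = D/7 (B(D) = D*(1/7) + 0*(-1/4) = D/7 + 0 = D/7)
370/B(5) + 2/162 = 370/(((1/7)*5)) + 2/162 = 370/(5/7) + 2*(1/162) = 370*(7/5) + 1/81 = 518 + 1/81 = 41959/81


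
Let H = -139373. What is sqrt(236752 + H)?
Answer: sqrt(97379) ≈ 312.06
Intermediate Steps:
sqrt(236752 + H) = sqrt(236752 - 139373) = sqrt(97379)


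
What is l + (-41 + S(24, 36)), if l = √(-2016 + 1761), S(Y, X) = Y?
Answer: -17 + I*√255 ≈ -17.0 + 15.969*I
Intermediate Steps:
l = I*√255 (l = √(-255) = I*√255 ≈ 15.969*I)
l + (-41 + S(24, 36)) = I*√255 + (-41 + 24) = I*√255 - 17 = -17 + I*√255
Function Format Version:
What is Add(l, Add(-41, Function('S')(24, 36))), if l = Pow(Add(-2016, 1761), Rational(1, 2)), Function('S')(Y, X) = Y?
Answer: Add(-17, Mul(I, Pow(255, Rational(1, 2)))) ≈ Add(-17.000, Mul(15.969, I))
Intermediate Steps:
l = Mul(I, Pow(255, Rational(1, 2))) (l = Pow(-255, Rational(1, 2)) = Mul(I, Pow(255, Rational(1, 2))) ≈ Mul(15.969, I))
Add(l, Add(-41, Function('S')(24, 36))) = Add(Mul(I, Pow(255, Rational(1, 2))), Add(-41, 24)) = Add(Mul(I, Pow(255, Rational(1, 2))), -17) = Add(-17, Mul(I, Pow(255, Rational(1, 2))))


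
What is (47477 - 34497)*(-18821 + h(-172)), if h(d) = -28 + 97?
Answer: -243400960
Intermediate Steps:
h(d) = 69
(47477 - 34497)*(-18821 + h(-172)) = (47477 - 34497)*(-18821 + 69) = 12980*(-18752) = -243400960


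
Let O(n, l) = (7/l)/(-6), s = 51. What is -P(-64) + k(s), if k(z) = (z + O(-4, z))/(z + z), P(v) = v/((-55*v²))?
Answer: 13719317/27466560 ≈ 0.49949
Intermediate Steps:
P(v) = -1/(55*v) (P(v) = v*(-1/(55*v²)) = -1/(55*v))
O(n, l) = -7/(6*l) (O(n, l) = (7/l)*(-⅙) = -7/(6*l))
k(z) = (z - 7/(6*z))/(2*z) (k(z) = (z - 7/(6*z))/(z + z) = (z - 7/(6*z))/((2*z)) = (z - 7/(6*z))*(1/(2*z)) = (z - 7/(6*z))/(2*z))
-P(-64) + k(s) = -(-1)/(55*(-64)) + (½ - 7/12/51²) = -(-1)*(-1)/(55*64) + (½ - 7/12*1/2601) = -1*1/3520 + (½ - 7/31212) = -1/3520 + 15599/31212 = 13719317/27466560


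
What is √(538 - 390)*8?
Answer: 16*√37 ≈ 97.324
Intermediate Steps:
√(538 - 390)*8 = √148*8 = (2*√37)*8 = 16*√37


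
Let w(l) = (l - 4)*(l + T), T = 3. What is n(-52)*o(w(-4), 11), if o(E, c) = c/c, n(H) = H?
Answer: -52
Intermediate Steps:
w(l) = (-4 + l)*(3 + l) (w(l) = (l - 4)*(l + 3) = (-4 + l)*(3 + l))
o(E, c) = 1
n(-52)*o(w(-4), 11) = -52*1 = -52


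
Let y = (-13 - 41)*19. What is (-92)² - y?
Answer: 9490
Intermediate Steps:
y = -1026 (y = -54*19 = -1026)
(-92)² - y = (-92)² - 1*(-1026) = 8464 + 1026 = 9490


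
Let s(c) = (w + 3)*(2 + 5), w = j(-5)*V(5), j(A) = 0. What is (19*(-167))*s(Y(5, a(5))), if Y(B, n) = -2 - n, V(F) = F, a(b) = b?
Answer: -66633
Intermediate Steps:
w = 0 (w = 0*5 = 0)
s(c) = 21 (s(c) = (0 + 3)*(2 + 5) = 3*7 = 21)
(19*(-167))*s(Y(5, a(5))) = (19*(-167))*21 = -3173*21 = -66633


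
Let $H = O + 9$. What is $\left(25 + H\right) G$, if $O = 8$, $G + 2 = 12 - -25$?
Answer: $1470$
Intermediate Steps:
$G = 35$ ($G = -2 + \left(12 - -25\right) = -2 + \left(12 + 25\right) = -2 + 37 = 35$)
$H = 17$ ($H = 8 + 9 = 17$)
$\left(25 + H\right) G = \left(25 + 17\right) 35 = 42 \cdot 35 = 1470$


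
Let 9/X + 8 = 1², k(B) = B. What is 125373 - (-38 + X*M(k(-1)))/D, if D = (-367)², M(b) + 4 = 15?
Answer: 118204548344/942823 ≈ 1.2537e+5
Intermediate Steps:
M(b) = 11 (M(b) = -4 + 15 = 11)
X = -9/7 (X = 9/(-8 + 1²) = 9/(-8 + 1) = 9/(-7) = 9*(-⅐) = -9/7 ≈ -1.2857)
D = 134689
125373 - (-38 + X*M(k(-1)))/D = 125373 - (-38 - 9/7*11)/134689 = 125373 - (-38 - 99/7)/134689 = 125373 - (-365)/(7*134689) = 125373 - 1*(-365/942823) = 125373 + 365/942823 = 118204548344/942823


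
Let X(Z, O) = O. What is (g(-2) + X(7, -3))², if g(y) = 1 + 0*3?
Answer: 4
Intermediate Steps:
g(y) = 1 (g(y) = 1 + 0 = 1)
(g(-2) + X(7, -3))² = (1 - 3)² = (-2)² = 4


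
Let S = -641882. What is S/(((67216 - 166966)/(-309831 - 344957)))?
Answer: -210148315508/49875 ≈ -4.2135e+6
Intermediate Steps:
S/(((67216 - 166966)/(-309831 - 344957))) = -641882*(-309831 - 344957)/(67216 - 166966) = -641882/((-99750/(-654788))) = -641882/((-99750*(-1/654788))) = -641882/49875/327394 = -641882*327394/49875 = -210148315508/49875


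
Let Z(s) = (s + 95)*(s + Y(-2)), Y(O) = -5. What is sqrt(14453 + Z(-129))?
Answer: sqrt(19009) ≈ 137.87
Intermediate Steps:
Z(s) = (-5 + s)*(95 + s) (Z(s) = (s + 95)*(s - 5) = (95 + s)*(-5 + s) = (-5 + s)*(95 + s))
sqrt(14453 + Z(-129)) = sqrt(14453 + (-475 + (-129)**2 + 90*(-129))) = sqrt(14453 + (-475 + 16641 - 11610)) = sqrt(14453 + 4556) = sqrt(19009)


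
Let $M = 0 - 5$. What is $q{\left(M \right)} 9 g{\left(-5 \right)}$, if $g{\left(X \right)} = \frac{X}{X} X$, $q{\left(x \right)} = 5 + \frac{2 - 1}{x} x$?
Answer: $-270$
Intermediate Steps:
$M = -5$ ($M = 0 - 5 = -5$)
$q{\left(x \right)} = 6$ ($q{\left(x \right)} = 5 + 1 \frac{1}{x} x = 5 + \frac{x}{x} = 5 + 1 = 6$)
$g{\left(X \right)} = X$ ($g{\left(X \right)} = 1 X = X$)
$q{\left(M \right)} 9 g{\left(-5 \right)} = 6 \cdot 9 \left(-5\right) = 54 \left(-5\right) = -270$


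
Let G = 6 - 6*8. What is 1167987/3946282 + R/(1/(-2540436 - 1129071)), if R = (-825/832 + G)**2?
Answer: -9263592420825305557263/1365855555584 ≈ -6.7823e+9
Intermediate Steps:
G = -42 (G = 6 - 48 = -42)
R = 1279421361/692224 (R = (-825/832 - 42)**2 = (-35769/832)**2 = 1279421361/692224 ≈ 1848.3)
1167987/3946282 + R/(1/(-2540436 - 1129071)) = 1167987/3946282 + 1279421361/(692224*(1/(-2540436 - 1129071))) = 1167987*(1/3946282) + 1279421361/(692224*(1/(-3669507))) = 1167987/3946282 + 1279421361/(692224*(-1/3669507)) = 1167987/3946282 + (1279421361/692224)*(-3669507) = 1167987/3946282 - 4694845640139027/692224 = -9263592420825305557263/1365855555584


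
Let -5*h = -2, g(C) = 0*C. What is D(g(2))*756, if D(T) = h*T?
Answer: 0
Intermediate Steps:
g(C) = 0
h = ⅖ (h = -⅕*(-2) = ⅖ ≈ 0.40000)
D(T) = 2*T/5
D(g(2))*756 = ((⅖)*0)*756 = 0*756 = 0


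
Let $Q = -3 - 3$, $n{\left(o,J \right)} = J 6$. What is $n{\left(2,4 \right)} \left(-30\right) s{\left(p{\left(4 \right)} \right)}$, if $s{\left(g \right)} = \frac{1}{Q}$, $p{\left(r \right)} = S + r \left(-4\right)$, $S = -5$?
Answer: $120$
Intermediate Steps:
$n{\left(o,J \right)} = 6 J$
$p{\left(r \right)} = -5 - 4 r$ ($p{\left(r \right)} = -5 + r \left(-4\right) = -5 - 4 r$)
$Q = -6$
$s{\left(g \right)} = - \frac{1}{6}$ ($s{\left(g \right)} = \frac{1}{-6} = - \frac{1}{6}$)
$n{\left(2,4 \right)} \left(-30\right) s{\left(p{\left(4 \right)} \right)} = 6 \cdot 4 \left(-30\right) \left(- \frac{1}{6}\right) = 24 \left(-30\right) \left(- \frac{1}{6}\right) = \left(-720\right) \left(- \frac{1}{6}\right) = 120$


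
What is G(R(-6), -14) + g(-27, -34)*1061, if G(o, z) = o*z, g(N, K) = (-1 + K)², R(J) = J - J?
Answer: 1299725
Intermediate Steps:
R(J) = 0
G(R(-6), -14) + g(-27, -34)*1061 = 0*(-14) + (-1 - 34)²*1061 = 0 + (-35)²*1061 = 0 + 1225*1061 = 0 + 1299725 = 1299725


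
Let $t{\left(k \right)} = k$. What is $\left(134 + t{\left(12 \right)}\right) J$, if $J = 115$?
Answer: $16790$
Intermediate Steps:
$\left(134 + t{\left(12 \right)}\right) J = \left(134 + 12\right) 115 = 146 \cdot 115 = 16790$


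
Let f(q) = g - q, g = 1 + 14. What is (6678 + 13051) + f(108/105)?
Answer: 691004/35 ≈ 19743.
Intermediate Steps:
g = 15
f(q) = 15 - q
(6678 + 13051) + f(108/105) = (6678 + 13051) + (15 - 108/105) = 19729 + (15 - 108/105) = 19729 + (15 - 1*36/35) = 19729 + (15 - 36/35) = 19729 + 489/35 = 691004/35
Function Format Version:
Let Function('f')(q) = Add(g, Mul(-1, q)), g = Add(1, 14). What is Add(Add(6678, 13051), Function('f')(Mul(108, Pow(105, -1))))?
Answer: Rational(691004, 35) ≈ 19743.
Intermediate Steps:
g = 15
Function('f')(q) = Add(15, Mul(-1, q))
Add(Add(6678, 13051), Function('f')(Mul(108, Pow(105, -1)))) = Add(Add(6678, 13051), Add(15, Mul(-1, Mul(108, Pow(105, -1))))) = Add(19729, Add(15, Mul(-1, Mul(108, Rational(1, 105))))) = Add(19729, Add(15, Mul(-1, Rational(36, 35)))) = Add(19729, Add(15, Rational(-36, 35))) = Add(19729, Rational(489, 35)) = Rational(691004, 35)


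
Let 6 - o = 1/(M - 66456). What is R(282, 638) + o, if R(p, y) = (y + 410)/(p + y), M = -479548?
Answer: 448269399/62790460 ≈ 7.1391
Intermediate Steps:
R(p, y) = (410 + y)/(p + y)
o = 3276025/546004 (o = 6 - 1/(-479548 - 66456) = 6 - 1/(-546004) = 6 - 1*(-1/546004) = 6 + 1/546004 = 3276025/546004 ≈ 6.0000)
R(282, 638) + o = (410 + 638)/(282 + 638) + 3276025/546004 = 1048/920 + 3276025/546004 = (1/920)*1048 + 3276025/546004 = 131/115 + 3276025/546004 = 448269399/62790460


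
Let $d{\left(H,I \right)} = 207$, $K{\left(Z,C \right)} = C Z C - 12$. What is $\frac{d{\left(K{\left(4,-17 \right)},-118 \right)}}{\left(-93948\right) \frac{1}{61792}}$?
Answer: $- \frac{1065912}{7829} \approx -136.15$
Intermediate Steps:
$K{\left(Z,C \right)} = -12 + Z C^{2}$ ($K{\left(Z,C \right)} = Z C^{2} - 12 = -12 + Z C^{2}$)
$\frac{d{\left(K{\left(4,-17 \right)},-118 \right)}}{\left(-93948\right) \frac{1}{61792}} = \frac{207}{\left(-93948\right) \frac{1}{61792}} = \frac{207}{- \frac{23487}{15448}} = 207 \left(- \frac{15448}{23487}\right) = - \frac{1065912}{7829}$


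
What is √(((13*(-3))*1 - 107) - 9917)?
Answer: I*√10063 ≈ 100.31*I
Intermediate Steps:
√(((13*(-3))*1 - 107) - 9917) = √((-39*1 - 107) - 9917) = √((-39 - 107) - 9917) = √(-146 - 9917) = √(-10063) = I*√10063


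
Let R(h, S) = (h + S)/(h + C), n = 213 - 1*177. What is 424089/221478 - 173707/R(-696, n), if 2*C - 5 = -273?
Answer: -266097596887/1218129 ≈ -2.1845e+5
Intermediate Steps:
C = -134 (C = 5/2 + (1/2)*(-273) = 5/2 - 273/2 = -134)
n = 36 (n = 213 - 177 = 36)
R(h, S) = (S + h)/(-134 + h) (R(h, S) = (h + S)/(h - 134) = (S + h)/(-134 + h))
424089/221478 - 173707/R(-696, n) = 424089/221478 - 173707*(-134 - 696)/(36 - 696) = 424089*(1/221478) - 173707/(-660/(-830)) = 141363/73826 - 173707/((-1/830*(-660))) = 141363/73826 - 173707/66/83 = 141363/73826 - 173707*83/66 = 141363/73826 - 14417681/66 = -266097596887/1218129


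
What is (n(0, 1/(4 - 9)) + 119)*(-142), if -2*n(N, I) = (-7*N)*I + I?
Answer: -84561/5 ≈ -16912.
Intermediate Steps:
n(N, I) = -I/2 + 7*I*N/2 (n(N, I) = -((-7*N)*I + I)/2 = -(-7*I*N + I)/2 = -(I - 7*I*N)/2 = -I/2 + 7*I*N/2)
(n(0, 1/(4 - 9)) + 119)*(-142) = ((-1 + 7*0)/(2*(4 - 9)) + 119)*(-142) = ((½)*(-1 + 0)/(-5) + 119)*(-142) = ((½)*(-⅕)*(-1) + 119)*(-142) = (⅒ + 119)*(-142) = (1191/10)*(-142) = -84561/5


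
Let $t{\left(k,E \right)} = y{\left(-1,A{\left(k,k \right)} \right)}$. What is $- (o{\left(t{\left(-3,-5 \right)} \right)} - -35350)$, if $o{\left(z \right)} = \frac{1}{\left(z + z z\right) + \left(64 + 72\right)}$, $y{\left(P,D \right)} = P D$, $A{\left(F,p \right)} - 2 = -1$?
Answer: $- \frac{4807601}{136} \approx -35350.0$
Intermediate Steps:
$A{\left(F,p \right)} = 1$ ($A{\left(F,p \right)} = 2 - 1 = 1$)
$y{\left(P,D \right)} = D P$
$t{\left(k,E \right)} = -1$ ($t{\left(k,E \right)} = 1 \left(-1\right) = -1$)
$o{\left(z \right)} = \frac{1}{136 + z + z^{2}}$ ($o{\left(z \right)} = \frac{1}{\left(z + z^{2}\right) + 136} = \frac{1}{136 + z + z^{2}}$)
$- (o{\left(t{\left(-3,-5 \right)} \right)} - -35350) = - (\frac{1}{136 - 1 + \left(-1\right)^{2}} - -35350) = - (\frac{1}{136 - 1 + 1} + 35350) = - (\frac{1}{136} + 35350) = \left(-1\right) \frac{4807601}{136} = - \frac{4807601}{136}$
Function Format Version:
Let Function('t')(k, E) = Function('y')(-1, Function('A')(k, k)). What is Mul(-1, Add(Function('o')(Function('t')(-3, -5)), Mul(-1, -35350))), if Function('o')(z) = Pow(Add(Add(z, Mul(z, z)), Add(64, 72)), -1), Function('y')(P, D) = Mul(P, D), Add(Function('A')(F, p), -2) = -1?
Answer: Rational(-4807601, 136) ≈ -35350.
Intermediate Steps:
Function('A')(F, p) = 1 (Function('A')(F, p) = Add(2, -1) = 1)
Function('y')(P, D) = Mul(D, P)
Function('t')(k, E) = -1 (Function('t')(k, E) = Mul(1, -1) = -1)
Function('o')(z) = Pow(Add(136, z, Pow(z, 2)), -1) (Function('o')(z) = Pow(Add(Add(z, Pow(z, 2)), 136), -1) = Pow(Add(136, z, Pow(z, 2)), -1))
Mul(-1, Add(Function('o')(Function('t')(-3, -5)), Mul(-1, -35350))) = Mul(-1, Add(Pow(Add(136, -1, Pow(-1, 2)), -1), Mul(-1, -35350))) = Mul(-1, Add(Pow(Add(136, -1, 1), -1), 35350)) = Mul(-1, Add(Pow(136, -1), 35350)) = Mul(-1, Add(Rational(1, 136), 35350)) = Mul(-1, Rational(4807601, 136)) = Rational(-4807601, 136)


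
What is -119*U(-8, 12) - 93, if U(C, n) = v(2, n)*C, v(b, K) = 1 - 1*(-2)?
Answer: 2763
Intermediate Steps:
v(b, K) = 3 (v(b, K) = 1 + 2 = 3)
U(C, n) = 3*C
-119*U(-8, 12) - 93 = -357*(-8) - 93 = -119*(-24) - 93 = 2856 - 93 = 2763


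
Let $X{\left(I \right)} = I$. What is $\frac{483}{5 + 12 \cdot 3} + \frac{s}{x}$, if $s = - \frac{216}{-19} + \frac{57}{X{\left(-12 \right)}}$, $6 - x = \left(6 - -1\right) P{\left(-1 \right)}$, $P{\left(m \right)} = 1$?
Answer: $\frac{16085}{3116} \approx 5.1621$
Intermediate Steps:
$x = -1$ ($x = 6 - \left(6 - -1\right) 1 = 6 - \left(6 + 1\right) 1 = 6 - 7 \cdot 1 = 6 - 7 = -1$)
$s = \frac{503}{76}$ ($s = - \frac{216}{-19} + \frac{57}{-12} = \left(-216\right) \left(- \frac{1}{19}\right) + 57 \left(- \frac{1}{12}\right) = \frac{216}{19} - \frac{19}{4} = \frac{503}{76} \approx 6.6184$)
$\frac{483}{5 + 12 \cdot 3} + \frac{s}{x} = \frac{483}{5 + 12 \cdot 3} + \frac{503}{76 \left(-1\right)} = \frac{483}{5 + 36} + \frac{503}{76} \left(-1\right) = \frac{483}{41} - \frac{503}{76} = \frac{16085}{3116}$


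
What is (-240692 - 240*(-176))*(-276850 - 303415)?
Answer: 115154749780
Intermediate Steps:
(-240692 - 240*(-176))*(-276850 - 303415) = (-240692 + 42240)*(-580265) = -198452*(-580265) = 115154749780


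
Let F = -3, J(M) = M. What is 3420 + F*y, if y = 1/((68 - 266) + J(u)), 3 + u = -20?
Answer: 755823/221 ≈ 3420.0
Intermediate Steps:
u = -23 (u = -3 - 20 = -23)
y = -1/221 (y = 1/((68 - 266) - 23) = 1/(-198 - 23) = 1/(-221) = -1/221 ≈ -0.0045249)
3420 + F*y = 3420 - 3*(-1/221) = 3420 + 3/221 = 755823/221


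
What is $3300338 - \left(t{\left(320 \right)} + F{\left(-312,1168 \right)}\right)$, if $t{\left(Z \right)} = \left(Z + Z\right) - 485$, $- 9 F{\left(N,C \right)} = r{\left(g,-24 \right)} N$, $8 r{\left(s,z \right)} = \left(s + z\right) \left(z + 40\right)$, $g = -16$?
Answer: $\frac{9908869}{3} \approx 3.303 \cdot 10^{6}$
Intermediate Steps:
$r{\left(s,z \right)} = \frac{\left(40 + z\right) \left(s + z\right)}{8}$ ($r{\left(s,z \right)} = \frac{\left(s + z\right) \left(z + 40\right)}{8} = \frac{\left(s + z\right) \left(40 + z\right)}{8} = \frac{\left(40 + z\right) \left(s + z\right)}{8}$)
$F{\left(N,C \right)} = \frac{80 N}{9}$ ($F{\left(N,C \right)} = - \frac{\left(5 \left(-16\right) + 5 \left(-24\right) + \frac{\left(-24\right)^{2}}{8} + \frac{1}{8} \left(-16\right) \left(-24\right)\right) N}{9} = - \frac{\left(-80 - 120 + \frac{1}{8} \cdot 576 + 48\right) N}{9} = - \frac{\left(-80 - 120 + 72 + 48\right) N}{9} = - \frac{\left(-80\right) N}{9} = \frac{80 N}{9}$)
$t{\left(Z \right)} = -485 + 2 Z$ ($t{\left(Z \right)} = 2 Z - 485 = -485 + 2 Z$)
$3300338 - \left(t{\left(320 \right)} + F{\left(-312,1168 \right)}\right) = 3300338 - \left(\left(-485 + 2 \cdot 320\right) + \frac{80}{9} \left(-312\right)\right) = 3300338 - \left(\left(-485 + 640\right) - \frac{8320}{3}\right) = 3300338 - \left(155 - \frac{8320}{3}\right) = 3300338 - - \frac{7855}{3} = 3300338 + \frac{7855}{3} = \frac{9908869}{3}$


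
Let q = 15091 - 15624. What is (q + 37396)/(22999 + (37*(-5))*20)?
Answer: 36863/19299 ≈ 1.9101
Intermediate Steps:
q = -533
(q + 37396)/(22999 + (37*(-5))*20) = (-533 + 37396)/(22999 + (37*(-5))*20) = 36863/(22999 - 185*20) = 36863/(22999 - 3700) = 36863/19299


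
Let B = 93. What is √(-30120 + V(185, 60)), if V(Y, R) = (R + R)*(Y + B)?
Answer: 18*√10 ≈ 56.921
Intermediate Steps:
V(Y, R) = 2*R*(93 + Y) (V(Y, R) = (R + R)*(Y + 93) = (2*R)*(93 + Y) = 2*R*(93 + Y))
√(-30120 + V(185, 60)) = √(-30120 + 2*60*(93 + 185)) = √(-30120 + 2*60*278) = √(-30120 + 33360) = √3240 = 18*√10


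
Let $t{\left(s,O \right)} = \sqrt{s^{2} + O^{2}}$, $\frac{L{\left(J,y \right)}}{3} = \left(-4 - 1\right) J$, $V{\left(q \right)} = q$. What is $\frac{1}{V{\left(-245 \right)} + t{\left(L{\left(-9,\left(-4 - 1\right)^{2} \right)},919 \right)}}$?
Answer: $\frac{245}{802761} + \frac{\sqrt{862786}}{802761} \approx 0.0014623$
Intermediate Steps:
$L{\left(J,y \right)} = - 15 J$ ($L{\left(J,y \right)} = 3 \left(-4 - 1\right) J = 3 \left(- 5 J\right) = - 15 J$)
$t{\left(s,O \right)} = \sqrt{O^{2} + s^{2}}$
$\frac{1}{V{\left(-245 \right)} + t{\left(L{\left(-9,\left(-4 - 1\right)^{2} \right)},919 \right)}} = \frac{1}{-245 + \sqrt{919^{2} + \left(\left(-15\right) \left(-9\right)\right)^{2}}} = \frac{1}{-245 + \sqrt{844561 + 135^{2}}} = \frac{1}{-245 + \sqrt{844561 + 18225}} = \frac{1}{-245 + \sqrt{862786}}$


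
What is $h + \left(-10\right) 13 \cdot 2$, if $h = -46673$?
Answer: $-46933$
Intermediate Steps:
$h + \left(-10\right) 13 \cdot 2 = -46673 + \left(-10\right) 13 \cdot 2 = -46673 - 260 = -46933$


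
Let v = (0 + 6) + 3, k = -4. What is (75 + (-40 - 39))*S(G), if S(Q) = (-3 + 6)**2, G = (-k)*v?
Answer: -36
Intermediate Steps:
v = 9 (v = 6 + 3 = 9)
G = 36 (G = -1*(-4)*9 = 4*9 = 36)
S(Q) = 9 (S(Q) = 3**2 = 9)
(75 + (-40 - 39))*S(G) = (75 + (-40 - 39))*9 = (75 - 79)*9 = -4*9 = -36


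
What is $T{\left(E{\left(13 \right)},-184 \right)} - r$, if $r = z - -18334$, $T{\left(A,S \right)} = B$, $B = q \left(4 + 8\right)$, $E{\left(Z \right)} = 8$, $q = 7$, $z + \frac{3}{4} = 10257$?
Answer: $- \frac{114025}{4} \approx -28506.0$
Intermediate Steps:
$z = \frac{41025}{4}$ ($z = - \frac{3}{4} + 10257 = \frac{41025}{4} \approx 10256.0$)
$B = 84$ ($B = 7 \left(4 + 8\right) = 7 \cdot 12 = 84$)
$T{\left(A,S \right)} = 84$
$r = \frac{114361}{4}$ ($r = \frac{41025}{4} - -18334 = \frac{41025}{4} + 18334 = \frac{114361}{4} \approx 28590.0$)
$T{\left(E{\left(13 \right)},-184 \right)} - r = 84 - \frac{114361}{4} = - \frac{114025}{4}$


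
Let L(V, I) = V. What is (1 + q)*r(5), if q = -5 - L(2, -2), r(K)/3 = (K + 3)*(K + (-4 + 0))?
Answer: -144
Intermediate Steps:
r(K) = 3*(-4 + K)*(3 + K) (r(K) = 3*((K + 3)*(K + (-4 + 0))) = 3*((3 + K)*(K - 4)) = 3*((3 + K)*(-4 + K)) = 3*((-4 + K)*(3 + K)) = 3*(-4 + K)*(3 + K))
q = -7 (q = -5 - 1*2 = -5 - 2 = -7)
(1 + q)*r(5) = (1 - 7)*(-36 - 3*5 + 3*5²) = -6*(-36 - 15 + 3*25) = -6*(-36 - 15 + 75) = -6*24 = -144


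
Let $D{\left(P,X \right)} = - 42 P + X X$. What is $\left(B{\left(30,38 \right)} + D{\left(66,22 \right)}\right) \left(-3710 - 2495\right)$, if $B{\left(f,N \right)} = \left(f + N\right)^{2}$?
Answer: $-14494880$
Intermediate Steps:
$B{\left(f,N \right)} = \left(N + f\right)^{2}$
$D{\left(P,X \right)} = X^{2} - 42 P$ ($D{\left(P,X \right)} = - 42 P + X^{2} = X^{2} - 42 P$)
$\left(B{\left(30,38 \right)} + D{\left(66,22 \right)}\right) \left(-3710 - 2495\right) = \left(\left(38 + 30\right)^{2} + \left(22^{2} - 2772\right)\right) \left(-3710 - 2495\right) = \left(68^{2} + \left(484 - 2772\right)\right) \left(-6205\right) = \left(4624 - 2288\right) \left(-6205\right) = 2336 \left(-6205\right) = -14494880$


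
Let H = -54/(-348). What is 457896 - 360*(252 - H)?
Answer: 10649724/29 ≈ 3.6723e+5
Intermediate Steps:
H = 9/58 (H = -54*(-1/348) = 9/58 ≈ 0.15517)
457896 - 360*(252 - H) = 457896 - 360*(252 - 1*9/58) = 457896 - 360*(252 - 9/58) = 457896 - 360*14607/58 = 457896 - 1*2629260/29 = 457896 - 2629260/29 = 10649724/29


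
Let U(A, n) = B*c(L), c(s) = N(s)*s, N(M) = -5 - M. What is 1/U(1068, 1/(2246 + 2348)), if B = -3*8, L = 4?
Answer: 1/864 ≈ 0.0011574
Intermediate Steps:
B = -24
c(s) = s*(-5 - s) (c(s) = (-5 - s)*s = s*(-5 - s))
U(A, n) = 864 (U(A, n) = -(-24)*4*(5 + 4) = -(-24)*4*9 = -24*(-36) = 864)
1/U(1068, 1/(2246 + 2348)) = 1/864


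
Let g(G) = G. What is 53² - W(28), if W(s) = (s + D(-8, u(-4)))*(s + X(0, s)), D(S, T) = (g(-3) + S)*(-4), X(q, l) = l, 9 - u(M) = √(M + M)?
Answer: -1223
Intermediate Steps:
u(M) = 9 - √2*√M (u(M) = 9 - √(M + M) = 9 - √(2*M) = 9 - √2*√M)
D(S, T) = 12 - 4*S (D(S, T) = (-3 + S)*(-4) = 12 - 4*S)
W(s) = 2*s*(44 + s) (W(s) = (s + (12 - 4*(-8)))*(s + s) = (s + (12 + 32))*(2*s) = (s + 44)*(2*s) = (44 + s)*(2*s) = 2*s*(44 + s))
53² - W(28) = 53² - 2*28*(44 + 28) = 2809 - 2*28*72 = 2809 - 1*4032 = 2809 - 4032 = -1223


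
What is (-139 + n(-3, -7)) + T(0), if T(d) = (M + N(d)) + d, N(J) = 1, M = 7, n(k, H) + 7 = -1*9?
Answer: -147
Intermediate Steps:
n(k, H) = -16 (n(k, H) = -7 - 1*9 = -7 - 9 = -16)
T(d) = 8 + d (T(d) = (7 + 1) + d = 8 + d)
(-139 + n(-3, -7)) + T(0) = (-139 - 16) + (8 + 0) = -155 + 8 = -147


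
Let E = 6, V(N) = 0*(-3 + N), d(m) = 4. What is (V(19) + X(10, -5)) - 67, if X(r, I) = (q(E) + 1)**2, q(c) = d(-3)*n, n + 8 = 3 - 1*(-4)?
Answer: -58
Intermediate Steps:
V(N) = 0
n = -1 (n = -8 + (3 - 1*(-4)) = -8 + (3 + 4) = -8 + 7 = -1)
q(c) = -4 (q(c) = 4*(-1) = -4)
X(r, I) = 9 (X(r, I) = (-4 + 1)**2 = (-3)**2 = 9)
(V(19) + X(10, -5)) - 67 = (0 + 9) - 67 = 9 - 67 = -58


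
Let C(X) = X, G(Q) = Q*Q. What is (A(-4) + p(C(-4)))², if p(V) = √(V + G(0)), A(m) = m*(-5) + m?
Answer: 252 + 64*I ≈ 252.0 + 64.0*I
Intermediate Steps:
G(Q) = Q²
A(m) = -4*m (A(m) = -5*m + m = -4*m)
p(V) = √V (p(V) = √(V + 0²) = √(V + 0) = √V)
(A(-4) + p(C(-4)))² = (-4*(-4) + √(-4))² = (16 + 2*I)²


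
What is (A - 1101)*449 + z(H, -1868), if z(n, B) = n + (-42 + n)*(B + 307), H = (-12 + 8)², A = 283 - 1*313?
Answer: -467217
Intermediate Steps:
A = -30 (A = 283 - 313 = -30)
H = 16 (H = (-4)² = 16)
z(n, B) = n + (-42 + n)*(307 + B)
(A - 1101)*449 + z(H, -1868) = (-30 - 1101)*449 + (-12894 - 42*(-1868) + 308*16 - 1868*16) = -1131*449 + (-12894 + 78456 + 4928 - 29888) = -507819 + 40602 = -467217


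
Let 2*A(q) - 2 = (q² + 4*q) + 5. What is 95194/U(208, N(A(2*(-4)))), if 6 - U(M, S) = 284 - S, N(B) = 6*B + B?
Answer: -190388/283 ≈ -672.75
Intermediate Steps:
A(q) = 7/2 + q²/2 + 2*q (A(q) = 1 + ((q² + 4*q) + 5)/2 = 1 + (5 + q² + 4*q)/2 = 1 + (5/2 + q²/2 + 2*q) = 7/2 + q²/2 + 2*q)
N(B) = 7*B
U(M, S) = -278 + S (U(M, S) = 6 - (284 - S) = 6 + (-284 + S) = -278 + S)
95194/U(208, N(A(2*(-4)))) = 95194/(-278 + 7*(7/2 + (2*(-4))²/2 + 2*(2*(-4)))) = 95194/(-278 + 7*(7/2 + (½)*(-8)² + 2*(-8))) = 95194/(-278 + 7*(7/2 + (½)*64 - 16)) = 95194/(-278 + 7*(7/2 + 32 - 16)) = 95194/(-278 + 7*(39/2)) = 95194/(-278 + 273/2) = 95194/(-283/2) = 95194*(-2/283) = -190388/283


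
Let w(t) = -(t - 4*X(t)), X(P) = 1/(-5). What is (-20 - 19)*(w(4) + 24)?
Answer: -3744/5 ≈ -748.80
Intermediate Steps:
X(P) = -1/5
w(t) = -4/5 - t (w(t) = -(t - 4*(-1/5)) = -(t + 4/5) = -(4/5 + t) = -4/5 - t)
(-20 - 19)*(w(4) + 24) = (-20 - 19)*((-4/5 - 1*4) + 24) = -39*((-4/5 - 4) + 24) = -39*(-24/5 + 24) = -39*96/5 = -3744/5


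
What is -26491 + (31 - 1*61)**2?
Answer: -25591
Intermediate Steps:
-26491 + (31 - 1*61)**2 = -26491 + (31 - 61)**2 = -26491 + (-30)**2 = -26491 + 900 = -25591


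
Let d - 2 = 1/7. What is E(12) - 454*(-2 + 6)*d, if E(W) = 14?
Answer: -27142/7 ≈ -3877.4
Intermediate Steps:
d = 15/7 (d = 2 + 1/7 = 2 + ⅐ = 15/7 ≈ 2.1429)
E(12) - 454*(-2 + 6)*d = 14 - 454*(-2 + 6)*15/7 = 14 - 1816*15/7 = 14 - 454*60/7 = 14 - 27240/7 = -27142/7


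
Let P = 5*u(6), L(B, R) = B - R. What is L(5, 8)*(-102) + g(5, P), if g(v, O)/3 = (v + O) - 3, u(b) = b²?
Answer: 852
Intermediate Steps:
P = 180 (P = 5*6² = 5*36 = 180)
g(v, O) = -9 + 3*O + 3*v (g(v, O) = 3*((v + O) - 3) = 3*((O + v) - 3) = 3*(-3 + O + v) = -9 + 3*O + 3*v)
L(5, 8)*(-102) + g(5, P) = (5 - 1*8)*(-102) + (-9 + 3*180 + 3*5) = (5 - 8)*(-102) + (-9 + 540 + 15) = -3*(-102) + 546 = 306 + 546 = 852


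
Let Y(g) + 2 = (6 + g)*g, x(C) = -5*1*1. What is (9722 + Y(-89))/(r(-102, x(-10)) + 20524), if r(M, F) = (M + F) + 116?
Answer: 17107/20533 ≈ 0.83315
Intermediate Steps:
x(C) = -5 (x(C) = -5*1 = -5)
Y(g) = -2 + g*(6 + g) (Y(g) = -2 + (6 + g)*g = -2 + g*(6 + g))
r(M, F) = 116 + F + M (r(M, F) = (F + M) + 116 = 116 + F + M)
(9722 + Y(-89))/(r(-102, x(-10)) + 20524) = (9722 + (-2 + (-89)² + 6*(-89)))/((116 - 5 - 102) + 20524) = (9722 + (-2 + 7921 - 534))/(9 + 20524) = (9722 + 7385)/20533 = 17107*(1/20533) = 17107/20533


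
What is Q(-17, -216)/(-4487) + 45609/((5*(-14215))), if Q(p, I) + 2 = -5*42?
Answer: -189579683/318913525 ≈ -0.59445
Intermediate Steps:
Q(p, I) = -212 (Q(p, I) = -2 - 5*42 = -2 - 210 = -212)
Q(-17, -216)/(-4487) + 45609/((5*(-14215))) = -212/(-4487) + 45609/((5*(-14215))) = -212*(-1/4487) + 45609/(-71075) = 212/4487 + 45609*(-1/71075) = 212/4487 - 45609/71075 = -189579683/318913525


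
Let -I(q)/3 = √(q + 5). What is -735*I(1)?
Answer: 2205*√6 ≈ 5401.1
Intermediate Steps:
I(q) = -3*√(5 + q) (I(q) = -3*√(q + 5) = -3*√(5 + q))
-735*I(1) = -(-2205)*√(5 + 1) = -(-2205)*√6 = 2205*√6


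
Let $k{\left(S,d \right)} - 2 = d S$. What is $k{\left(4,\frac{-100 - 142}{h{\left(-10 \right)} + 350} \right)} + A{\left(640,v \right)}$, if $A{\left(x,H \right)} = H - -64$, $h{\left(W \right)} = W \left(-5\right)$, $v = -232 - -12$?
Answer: $- \frac{7821}{50} \approx -156.42$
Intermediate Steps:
$v = -220$ ($v = -232 + 12 = -220$)
$h{\left(W \right)} = - 5 W$
$k{\left(S,d \right)} = 2 + S d$ ($k{\left(S,d \right)} = 2 + d S = 2 + S d$)
$A{\left(x,H \right)} = 64 + H$ ($A{\left(x,H \right)} = H + 64 = 64 + H$)
$k{\left(4,\frac{-100 - 142}{h{\left(-10 \right)} + 350} \right)} + A{\left(640,v \right)} = \left(2 + 4 \frac{-100 - 142}{\left(-5\right) \left(-10\right) + 350}\right) + \left(64 - 220\right) = \left(2 + 4 \left(- \frac{242}{50 + 350}\right)\right) - 156 = \left(2 + 4 \left(- \frac{242}{400}\right)\right) - 156 = \left(2 + 4 \left(\left(-242\right) \frac{1}{400}\right)\right) - 156 = \left(2 + 4 \left(- \frac{121}{200}\right)\right) - 156 = \left(2 - \frac{121}{50}\right) - 156 = - \frac{21}{50} - 156 = - \frac{7821}{50}$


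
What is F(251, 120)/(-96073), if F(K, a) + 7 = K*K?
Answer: -62994/96073 ≈ -0.65569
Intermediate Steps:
F(K, a) = -7 + K**2 (F(K, a) = -7 + K*K = -7 + K**2)
F(251, 120)/(-96073) = (-7 + 251**2)/(-96073) = (-7 + 63001)*(-1/96073) = 62994*(-1/96073) = -62994/96073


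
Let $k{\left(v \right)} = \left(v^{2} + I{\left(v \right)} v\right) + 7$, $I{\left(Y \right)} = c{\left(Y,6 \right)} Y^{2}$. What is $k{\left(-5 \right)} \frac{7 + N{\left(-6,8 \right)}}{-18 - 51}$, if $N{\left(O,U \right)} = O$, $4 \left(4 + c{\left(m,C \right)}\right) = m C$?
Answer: $- \frac{2939}{138} \approx -21.297$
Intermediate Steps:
$c{\left(m,C \right)} = -4 + \frac{C m}{4}$ ($c{\left(m,C \right)} = -4 + \frac{m C}{4} = -4 + \frac{C m}{4}$)
$I{\left(Y \right)} = Y^{2} \left(-4 + \frac{3 Y}{2}\right)$ ($I{\left(Y \right)} = \left(-4 + \frac{1}{4} \cdot 6 Y\right) Y^{2} = \left(-4 + \frac{3 Y}{2}\right) Y^{2} = Y^{2} \left(-4 + \frac{3 Y}{2}\right)$)
$k{\left(v \right)} = 7 + v^{2} + \frac{v^{3} \left(-8 + 3 v\right)}{2}$ ($k{\left(v \right)} = \left(v^{2} + \frac{v^{2} \left(-8 + 3 v\right)}{2} v\right) + 7 = \left(v^{2} + \frac{v^{3} \left(-8 + 3 v\right)}{2}\right) + 7 = 7 + v^{2} + \frac{v^{3} \left(-8 + 3 v\right)}{2}$)
$k{\left(-5 \right)} \frac{7 + N{\left(-6,8 \right)}}{-18 - 51} = \left(7 + \left(-5\right)^{2} + \frac{\left(-5\right)^{3} \left(-8 + 3 \left(-5\right)\right)}{2}\right) \frac{7 - 6}{-18 - 51} = \left(7 + 25 + \frac{1}{2} \left(-125\right) \left(-8 - 15\right)\right) 1 \frac{1}{-69} = \left(7 + 25 + \frac{1}{2} \left(-125\right) \left(-23\right)\right) 1 \left(- \frac{1}{69}\right) = \left(7 + 25 + \frac{2875}{2}\right) \left(- \frac{1}{69}\right) = \frac{2939}{2} \left(- \frac{1}{69}\right) = - \frac{2939}{138}$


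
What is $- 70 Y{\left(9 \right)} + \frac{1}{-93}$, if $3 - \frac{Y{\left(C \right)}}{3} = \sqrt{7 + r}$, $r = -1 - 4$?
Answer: $- \frac{58591}{93} + 210 \sqrt{2} \approx -333.03$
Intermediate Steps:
$r = -5$
$Y{\left(C \right)} = 9 - 3 \sqrt{2}$ ($Y{\left(C \right)} = 9 - 3 \sqrt{7 - 5} = 9 - 3 \sqrt{2}$)
$- 70 Y{\left(9 \right)} + \frac{1}{-93} = - 70 \left(9 - 3 \sqrt{2}\right) + \frac{1}{-93} = \left(-630 + 210 \sqrt{2}\right) - \frac{1}{93} = - \frac{58591}{93} + 210 \sqrt{2}$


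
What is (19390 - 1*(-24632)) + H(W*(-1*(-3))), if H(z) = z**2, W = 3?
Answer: 44103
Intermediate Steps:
(19390 - 1*(-24632)) + H(W*(-1*(-3))) = (19390 - 1*(-24632)) + (3*(-1*(-3)))**2 = (19390 + 24632) + (3*3)**2 = 44022 + 9**2 = 44022 + 81 = 44103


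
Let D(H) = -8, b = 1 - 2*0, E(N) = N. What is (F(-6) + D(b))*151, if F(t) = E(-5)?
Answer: -1963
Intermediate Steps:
F(t) = -5
b = 1 (b = 1 + 0 = 1)
(F(-6) + D(b))*151 = (-5 - 8)*151 = -13*151 = -1963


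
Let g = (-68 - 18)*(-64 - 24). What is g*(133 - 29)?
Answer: 787072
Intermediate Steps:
g = 7568 (g = -86*(-88) = 7568)
g*(133 - 29) = 7568*(133 - 29) = 7568*104 = 787072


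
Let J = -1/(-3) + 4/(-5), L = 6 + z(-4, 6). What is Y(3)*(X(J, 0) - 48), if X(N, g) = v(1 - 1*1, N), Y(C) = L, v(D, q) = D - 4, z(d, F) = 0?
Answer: -312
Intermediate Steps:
L = 6 (L = 6 + 0 = 6)
v(D, q) = -4 + D
J = -7/15 (J = -1*(-⅓) + 4*(-⅕) = ⅓ - ⅘ = -7/15 ≈ -0.46667)
Y(C) = 6
X(N, g) = -4 (X(N, g) = -4 + (1 - 1*1) = -4 + (1 - 1) = -4 + 0 = -4)
Y(3)*(X(J, 0) - 48) = 6*(-4 - 48) = 6*(-52) = -312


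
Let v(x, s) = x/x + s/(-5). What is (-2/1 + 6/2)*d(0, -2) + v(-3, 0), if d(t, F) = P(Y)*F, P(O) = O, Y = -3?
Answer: 7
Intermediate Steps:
d(t, F) = -3*F
v(x, s) = 1 - s/5 (v(x, s) = 1 + s*(-⅕) = 1 - s/5)
(-2/1 + 6/2)*d(0, -2) + v(-3, 0) = (-2/1 + 6/2)*(-3*(-2)) + (1 - ⅕*0) = (-2*1 + 6*(½))*6 + (1 + 0) = (-2 + 3)*6 + 1 = 1*6 + 1 = 6 + 1 = 7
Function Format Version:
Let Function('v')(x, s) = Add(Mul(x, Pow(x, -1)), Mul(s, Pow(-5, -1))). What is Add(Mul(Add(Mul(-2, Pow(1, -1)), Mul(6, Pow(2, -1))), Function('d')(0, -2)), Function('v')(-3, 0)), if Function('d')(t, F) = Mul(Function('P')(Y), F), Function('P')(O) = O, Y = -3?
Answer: 7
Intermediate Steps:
Function('d')(t, F) = Mul(-3, F)
Function('v')(x, s) = Add(1, Mul(Rational(-1, 5), s)) (Function('v')(x, s) = Add(1, Mul(s, Rational(-1, 5))) = Add(1, Mul(Rational(-1, 5), s)))
Add(Mul(Add(Mul(-2, Pow(1, -1)), Mul(6, Pow(2, -1))), Function('d')(0, -2)), Function('v')(-3, 0)) = Add(Mul(Add(Mul(-2, Pow(1, -1)), Mul(6, Pow(2, -1))), Mul(-3, -2)), Add(1, Mul(Rational(-1, 5), 0))) = Add(Mul(Add(Mul(-2, 1), Mul(6, Rational(1, 2))), 6), Add(1, 0)) = Add(Mul(Add(-2, 3), 6), 1) = Add(Mul(1, 6), 1) = Add(6, 1) = 7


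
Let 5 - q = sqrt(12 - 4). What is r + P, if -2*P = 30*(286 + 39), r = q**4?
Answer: -2986 - 1320*sqrt(2) ≈ -4852.8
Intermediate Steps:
q = 5 - 2*sqrt(2) (q = 5 - sqrt(12 - 4) = 5 - sqrt(8) = 5 - 2*sqrt(2) ≈ 2.1716)
r = (5 - 2*sqrt(2))**4 ≈ 22.238
P = -4875 (P = -15*(286 + 39) = -15*325 = -1/2*9750 = -4875)
r + P = (1889 - 1320*sqrt(2)) - 4875 = -2986 - 1320*sqrt(2)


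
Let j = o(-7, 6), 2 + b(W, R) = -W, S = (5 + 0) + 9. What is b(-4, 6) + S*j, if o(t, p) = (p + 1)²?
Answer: 688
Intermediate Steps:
S = 14 (S = 5 + 9 = 14)
b(W, R) = -2 - W
o(t, p) = (1 + p)²
j = 49 (j = (1 + 6)² = 7² = 49)
b(-4, 6) + S*j = (-2 - 1*(-4)) + 14*49 = (-2 + 4) + 686 = 2 + 686 = 688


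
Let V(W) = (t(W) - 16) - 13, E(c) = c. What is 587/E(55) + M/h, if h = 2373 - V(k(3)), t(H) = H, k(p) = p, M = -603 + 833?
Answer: 1420863/131945 ≈ 10.769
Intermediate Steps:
M = 230
V(W) = -29 + W (V(W) = (W - 16) - 13 = (-16 + W) - 13 = -29 + W)
h = 2399 (h = 2373 - (-29 + 3) = 2373 - 1*(-26) = 2373 + 26 = 2399)
587/E(55) + M/h = 587/55 + 230/2399 = 1420863/131945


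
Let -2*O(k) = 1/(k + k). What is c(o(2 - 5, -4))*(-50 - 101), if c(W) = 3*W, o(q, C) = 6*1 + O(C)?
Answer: -43941/16 ≈ -2746.3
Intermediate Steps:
O(k) = -1/(4*k) (O(k) = -1/(2*(k + k)) = -1/(2*k)/2 = -1/(4*k))
o(q, C) = 6 - 1/(4*C) (o(q, C) = 6*1 - 1/(4*C) = 6 - 1/(4*C))
c(o(2 - 5, -4))*(-50 - 101) = (3*(6 - ¼/(-4)))*(-50 - 101) = (3*(6 - ¼*(-¼)))*(-151) = (3*(6 + 1/16))*(-151) = (3*(97/16))*(-151) = (291/16)*(-151) = -43941/16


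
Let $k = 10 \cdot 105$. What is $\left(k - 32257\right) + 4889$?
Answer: $-26318$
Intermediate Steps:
$k = 1050$
$\left(k - 32257\right) + 4889 = \left(1050 - 32257\right) + 4889 = -31207 + 4889 = -26318$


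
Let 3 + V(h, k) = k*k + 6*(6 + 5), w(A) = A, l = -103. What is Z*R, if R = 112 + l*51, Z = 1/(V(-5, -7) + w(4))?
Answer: -5141/116 ≈ -44.319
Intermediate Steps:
V(h, k) = 63 + k² (V(h, k) = -3 + (k*k + 6*(6 + 5)) = -3 + (k² + 6*11) = -3 + (k² + 66) = -3 + (66 + k²) = 63 + k²)
Z = 1/116 (Z = 1/((63 + (-7)²) + 4) = 1/((63 + 49) + 4) = 1/(112 + 4) = 1/116 ≈ 0.0086207)
R = -5141 (R = 112 - 103*51 = 112 - 5253 = -5141)
Z*R = (1/116)*(-5141) = -5141/116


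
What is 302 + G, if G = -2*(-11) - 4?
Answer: 320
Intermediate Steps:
G = 18 (G = 22 - 4 = 18)
302 + G = 302 + 18 = 320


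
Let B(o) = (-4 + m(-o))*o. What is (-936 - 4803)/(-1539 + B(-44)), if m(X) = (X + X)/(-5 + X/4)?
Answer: 17217/6025 ≈ 2.8576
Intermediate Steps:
m(X) = 2*X/(-5 + X/4) (m(X) = (2*X)/(-5 + X*(¼)) = (2*X)/(-5 + X/4) = 2*X/(-5 + X/4))
B(o) = o*(-4 - 8*o/(-20 - o)) (B(o) = (-4 + 8*(-o)/(-20 - o))*o = (-4 - 8*o/(-20 - o))*o = o*(-4 - 8*o/(-20 - o)))
(-936 - 4803)/(-1539 + B(-44)) = (-936 - 4803)/(-1539 + 4*(-44)*(-20 - 44)/(20 - 44)) = -5739/(-1539 + 4*(-44)*(-64)/(-24)) = -5739/(-1539 + 4*(-44)*(-1/24)*(-64)) = -5739/(-1539 - 1408/3) = -5739/(-6025/3) = -5739*(-3/6025) = 17217/6025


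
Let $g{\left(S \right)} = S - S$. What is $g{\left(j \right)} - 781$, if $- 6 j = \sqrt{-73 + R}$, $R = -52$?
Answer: $-781$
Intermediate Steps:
$j = - \frac{5 i \sqrt{5}}{6}$ ($j = - \frac{\sqrt{-73 - 52}}{6} = - \frac{\sqrt{-125}}{6} = - \frac{5 i \sqrt{5}}{6} \approx - 1.8634 i$)
$g{\left(S \right)} = 0$
$g{\left(j \right)} - 781 = 0 - 781 = -781$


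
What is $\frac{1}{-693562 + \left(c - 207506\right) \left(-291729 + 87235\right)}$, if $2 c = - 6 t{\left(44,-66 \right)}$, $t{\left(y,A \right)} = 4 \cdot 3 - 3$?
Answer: $\frac{1}{42438559740} \approx 2.3563 \cdot 10^{-11}$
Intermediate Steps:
$t{\left(y,A \right)} = 9$ ($t{\left(y,A \right)} = 12 - 3 = 9$)
$c = -27$ ($c = \frac{\left(-6\right) 9}{2} = \frac{1}{2} \left(-54\right) = -27$)
$\frac{1}{-693562 + \left(c - 207506\right) \left(-291729 + 87235\right)} = \frac{1}{-693562 + \left(-27 - 207506\right) \left(-291729 + 87235\right)} = \frac{1}{-693562 - -42439253302} = \frac{1}{-693562 + 42439253302} = \frac{1}{42438559740}$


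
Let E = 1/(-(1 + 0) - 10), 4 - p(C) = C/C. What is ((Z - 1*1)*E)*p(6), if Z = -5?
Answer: 18/11 ≈ 1.6364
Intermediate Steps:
p(C) = 3 (p(C) = 4 - C/C = 4 - 1*1 = 4 - 1 = 3)
E = -1/11 (E = 1/(-1*1 - 10) = 1/(-1 - 10) = 1/(-11) = -1/11 ≈ -0.090909)
((Z - 1*1)*E)*p(6) = ((-5 - 1*1)*(-1/11))*3 = ((-5 - 1)*(-1/11))*3 = -6*(-1/11)*3 = (6/11)*3 = 18/11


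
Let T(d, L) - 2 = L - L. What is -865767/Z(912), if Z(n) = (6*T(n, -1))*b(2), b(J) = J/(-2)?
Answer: 288589/4 ≈ 72147.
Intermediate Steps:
T(d, L) = 2 (T(d, L) = 2 + (L - L) = 2 + 0 = 2)
b(J) = -J/2 (b(J) = J*(-½) = -J/2)
Z(n) = -12 (Z(n) = (6*2)*(-½*2) = 12*(-1) = -12)
-865767/Z(912) = -865767/(-12) = -865767*(-1/12) = 288589/4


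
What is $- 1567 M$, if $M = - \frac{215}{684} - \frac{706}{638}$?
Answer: $\frac{485827979}{218196} \approx 2226.6$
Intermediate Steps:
$M = - \frac{310037}{218196}$ ($M = \left(-215\right) \frac{1}{684} - \frac{353}{319} = - \frac{215}{684} - \frac{353}{319} = - \frac{310037}{218196} \approx -1.4209$)
$- 1567 M = \left(-1567\right) \left(- \frac{310037}{218196}\right) = \frac{485827979}{218196}$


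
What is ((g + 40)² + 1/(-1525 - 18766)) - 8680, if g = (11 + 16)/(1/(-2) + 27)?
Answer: -398836733413/56997419 ≈ -6997.5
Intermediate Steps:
g = 54/53 (g = 27/(-½ + 27) = 27/(53/2) = 27*(2/53) = 54/53 ≈ 1.0189)
((g + 40)² + 1/(-1525 - 18766)) - 8680 = ((54/53 + 40)² + 1/(-1525 - 18766)) - 8680 = ((2174/53)² + 1/(-20291)) - 8680 = (4726276/2809 - 1/20291) - 8680 = 95900863507/56997419 - 8680 = -398836733413/56997419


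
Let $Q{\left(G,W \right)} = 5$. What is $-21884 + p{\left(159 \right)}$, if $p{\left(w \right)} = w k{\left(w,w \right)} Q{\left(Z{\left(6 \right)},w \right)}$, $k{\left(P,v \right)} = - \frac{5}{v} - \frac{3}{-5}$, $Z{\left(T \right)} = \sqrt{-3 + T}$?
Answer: $-21432$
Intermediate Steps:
$k{\left(P,v \right)} = \frac{3}{5} - \frac{5}{v}$ ($k{\left(P,v \right)} = - \frac{5}{v} - - \frac{3}{5} = - \frac{5}{v} + \frac{3}{5} = \frac{3}{5} - \frac{5}{v}$)
$p{\left(w \right)} = 5 w \left(\frac{3}{5} - \frac{5}{w}\right)$ ($p{\left(w \right)} = w \left(\frac{3}{5} - \frac{5}{w}\right) 5 = 5 w \left(\frac{3}{5} - \frac{5}{w}\right)$)
$-21884 + p{\left(159 \right)} = -21884 + \left(-25 + 3 \cdot 159\right) = -21884 + \left(-25 + 477\right) = -21884 + 452 = -21432$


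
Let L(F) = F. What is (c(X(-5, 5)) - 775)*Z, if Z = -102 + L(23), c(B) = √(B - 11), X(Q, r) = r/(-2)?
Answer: 61225 - 237*I*√6/2 ≈ 61225.0 - 290.26*I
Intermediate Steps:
X(Q, r) = -r/2 (X(Q, r) = r*(-½) = -r/2)
c(B) = √(-11 + B)
Z = -79 (Z = -102 + 23 = -79)
(c(X(-5, 5)) - 775)*Z = (√(-11 - ½*5) - 775)*(-79) = (√(-11 - 5/2) - 775)*(-79) = (√(-27/2) - 775)*(-79) = (3*I*√6/2 - 775)*(-79) = (-775 + 3*I*√6/2)*(-79) = 61225 - 237*I*√6/2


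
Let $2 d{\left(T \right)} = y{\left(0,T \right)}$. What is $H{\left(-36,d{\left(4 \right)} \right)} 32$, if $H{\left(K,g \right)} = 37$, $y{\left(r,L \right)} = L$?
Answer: $1184$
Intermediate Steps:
$d{\left(T \right)} = \frac{T}{2}$
$H{\left(-36,d{\left(4 \right)} \right)} 32 = 37 \cdot 32 = 1184$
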